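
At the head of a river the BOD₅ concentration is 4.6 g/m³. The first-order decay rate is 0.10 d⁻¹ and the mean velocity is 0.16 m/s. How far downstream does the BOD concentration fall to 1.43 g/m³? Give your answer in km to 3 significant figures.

From C = C₀·e^(−kt), t = ln(C₀/C)/k = ln(4.6/1.43)/0.10 = 1.168/0.10 = 11.68 d.
Distance = v·t = 0.16 m/s × 1.009e+06 s = 1.615e+05 m = 161.5 km.

162 km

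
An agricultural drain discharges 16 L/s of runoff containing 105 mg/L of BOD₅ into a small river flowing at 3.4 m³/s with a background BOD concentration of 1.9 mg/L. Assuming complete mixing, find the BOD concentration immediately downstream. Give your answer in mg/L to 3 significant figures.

2.38 mg/L

16 L/s = 0.016 m³/s.
By mass balance at complete mixing, C = (0.016·105 + 3.4·1.9) / (0.016 + 3.4) = 8.14/3.416 = 2.383 mg/L.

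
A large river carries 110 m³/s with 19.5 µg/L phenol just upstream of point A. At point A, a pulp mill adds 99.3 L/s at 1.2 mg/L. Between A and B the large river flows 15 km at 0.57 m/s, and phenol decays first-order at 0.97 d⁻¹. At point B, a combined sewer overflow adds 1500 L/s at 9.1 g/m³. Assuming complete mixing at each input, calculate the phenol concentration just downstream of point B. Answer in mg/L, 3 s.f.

19.5 µg/L = 0.0195 mg/L.
99.3 L/s = 0.0993 m³/s.
After input A: C = (110·0.0195 + 0.0993·1.2) / 110.1 = 0.02056 mg/L.
Over the 15 km reach to input B (t = 2.632e+04 s = 0.3046 d), decay gives C = 0.02056·exp(−0.97·0.3046) = 0.0153 mg/L.
1500 L/s = 1.5 m³/s.
After input B: C = (110.1·0.0153 + 1.5·9.1) / 111.6 = 0.1374 mg/L.

0.137 mg/L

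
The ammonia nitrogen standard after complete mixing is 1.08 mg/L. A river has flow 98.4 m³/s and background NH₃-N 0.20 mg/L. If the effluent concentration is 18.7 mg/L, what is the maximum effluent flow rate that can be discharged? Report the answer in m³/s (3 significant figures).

Mass balance at complete mixing: C_std·(Q_w + Q_r) = Q_w·C_e + Q_r·C_b.
Rearranging, Q_w = Q_r·(C_std − C_b)/(C_e − C_std) = 98.4·(1.08 − 0.2) / (18.7 − 1.08) = 4.914 m³/s.

4.91 m³/s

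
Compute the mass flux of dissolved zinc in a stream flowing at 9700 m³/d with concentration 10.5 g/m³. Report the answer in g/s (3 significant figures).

1.18 g/s

9700 m³/d = 0.1123 m³/s.
Mass flux = Q·C = 0.1123 m³/s × 10.5 g/m³ = 1.179 g/s.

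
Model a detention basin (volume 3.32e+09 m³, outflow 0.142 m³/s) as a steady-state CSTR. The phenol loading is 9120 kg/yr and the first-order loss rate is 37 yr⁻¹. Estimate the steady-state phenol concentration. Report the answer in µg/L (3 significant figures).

Outflow Q = 0.142 m³/s × 3.156e+07 s/yr = 4.481e+06 m³/yr.
Steady-state CSTR mass balance: W = Q·C + k·V·C, so C = W/(Q + kV).
Q + kV = 4.481e+06 + 37·3.32e+09 = 1.228e+11 m³/yr.
C = 9120/1.228e+11 = 7.424e-08 kg/m³ = 7.424e-05 mg/L = 0.07424 µg/L.

0.0742 µg/L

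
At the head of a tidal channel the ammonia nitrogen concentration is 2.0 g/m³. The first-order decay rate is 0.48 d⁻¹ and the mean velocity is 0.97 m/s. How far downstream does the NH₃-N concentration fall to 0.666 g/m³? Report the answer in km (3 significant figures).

192 km

From C = C₀·e^(−kt), t = ln(C₀/C)/k = ln(2.0/0.666)/0.48 = 1.1/0.48 = 2.291 d.
Distance = v·t = 0.97 m/s × 1.979e+05 s = 1.92e+05 m = 192 km.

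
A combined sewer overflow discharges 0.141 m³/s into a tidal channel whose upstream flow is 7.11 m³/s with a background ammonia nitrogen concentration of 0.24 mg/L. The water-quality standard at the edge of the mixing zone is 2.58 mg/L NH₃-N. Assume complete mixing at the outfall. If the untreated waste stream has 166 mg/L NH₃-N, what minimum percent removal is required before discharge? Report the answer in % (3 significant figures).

Mass balance: 2.58·7.251 = 0.141·Cₑ + 7.11·0.24.
Cₑ = (18.71 − 1.706) / 0.141 = 120.6 mg/L.
Required removal = 1 − 120.6/166 = 27.36 %.

27.4 %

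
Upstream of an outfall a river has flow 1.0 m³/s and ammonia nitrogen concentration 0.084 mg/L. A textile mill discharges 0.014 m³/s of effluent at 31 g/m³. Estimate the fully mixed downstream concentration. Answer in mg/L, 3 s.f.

Conservation of mass across the mixing zone: C = (0.014·31 + 1·0.084) / (0.014 + 1) = 0.518/1.014 = 0.5108 mg/L.

0.511 mg/L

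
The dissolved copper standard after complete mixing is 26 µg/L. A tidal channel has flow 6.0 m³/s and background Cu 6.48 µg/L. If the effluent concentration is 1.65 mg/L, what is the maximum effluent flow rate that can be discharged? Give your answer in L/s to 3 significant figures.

6.48 µg/L = 0.00648 mg/L.
26 µg/L = 0.026 mg/L.
Mass balance at complete mixing: C_std·(Q_w + Q_r) = Q_w·C_e + Q_r·C_b.
Rearranging, Q_w = Q_r·(C_std − C_b)/(C_e − C_std) = 6.0·(0.026 − 0.00648) / (1.65 − 0.026) = 0.07212 m³/s.
= 72.12 L/s.

72.1 L/s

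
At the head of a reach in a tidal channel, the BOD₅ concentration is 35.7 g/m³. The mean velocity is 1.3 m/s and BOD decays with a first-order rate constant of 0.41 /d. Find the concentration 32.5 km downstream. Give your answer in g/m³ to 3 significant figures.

31.7 g/m³

Travel time t = 32.5 km / 1.3 m/s = 3.25e+04/1.3 = 2.5e+04 s = 0.2894 d.
First-order decay: C = 35.7·exp(−0.41·0.2894) = 35.7·0.8881 = 31.71 g/m³.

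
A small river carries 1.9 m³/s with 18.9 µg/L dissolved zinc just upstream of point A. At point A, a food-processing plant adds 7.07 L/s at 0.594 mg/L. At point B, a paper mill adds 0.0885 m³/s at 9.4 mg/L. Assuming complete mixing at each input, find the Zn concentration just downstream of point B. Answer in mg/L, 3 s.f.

0.437 mg/L

18.9 µg/L = 0.0189 mg/L.
7.07 L/s = 0.00707 m³/s.
After input A: C = (1.9·0.0189 + 0.00707·0.594) / 1.907 = 0.02103 mg/L.
After input B: C = (1.907·0.02103 + 0.0885·9.4) / 1.996 = 0.437 mg/L.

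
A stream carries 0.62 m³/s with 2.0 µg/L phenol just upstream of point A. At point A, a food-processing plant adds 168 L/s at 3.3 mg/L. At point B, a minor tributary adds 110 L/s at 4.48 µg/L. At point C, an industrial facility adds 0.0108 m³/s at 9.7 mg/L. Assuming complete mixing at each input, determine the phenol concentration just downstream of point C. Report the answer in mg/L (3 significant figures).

2.0 µg/L = 0.002 mg/L.
168 L/s = 0.168 m³/s.
After input A: C = (0.62·0.002 + 0.168·3.3) / 0.788 = 0.7051 mg/L.
110 L/s = 0.11 m³/s.
4.48 µg/L = 0.00448 mg/L.
After input B: C = (0.788·0.7051 + 0.11·0.00448) / 0.898 = 0.6193 mg/L.
After input C: C = (0.898·0.6193 + 0.0108·9.7) / 0.9088 = 0.7272 mg/L.

0.727 mg/L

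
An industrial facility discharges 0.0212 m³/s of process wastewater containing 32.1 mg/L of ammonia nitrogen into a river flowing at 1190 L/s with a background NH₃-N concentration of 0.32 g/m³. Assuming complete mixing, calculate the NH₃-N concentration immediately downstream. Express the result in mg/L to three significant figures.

0.876 mg/L

1190 L/s = 1.19 m³/s.
Conservation of mass across the mixing zone: C = (0.0212·32.1 + 1.19·0.32) / (0.0212 + 1.19) = 1.061/1.211 = 0.8763 mg/L.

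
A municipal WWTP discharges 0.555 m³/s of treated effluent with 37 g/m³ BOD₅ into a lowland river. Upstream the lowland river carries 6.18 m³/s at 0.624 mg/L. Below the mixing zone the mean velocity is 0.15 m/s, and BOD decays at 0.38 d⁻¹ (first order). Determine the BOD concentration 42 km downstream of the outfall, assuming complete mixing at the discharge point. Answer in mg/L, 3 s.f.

1.06 mg/L

After complete mixing, C₀ = (0.555·37 + 6.18·0.624) / 6.735 = 3.622 mg/L.
Travel time t = 4.2e+04 m / 0.15 m/s = 2.8e+05 s = 3.241 d.
C = 3.622·exp(−0.38·3.241) = 3.622·0.2919 = 1.057 mg/L.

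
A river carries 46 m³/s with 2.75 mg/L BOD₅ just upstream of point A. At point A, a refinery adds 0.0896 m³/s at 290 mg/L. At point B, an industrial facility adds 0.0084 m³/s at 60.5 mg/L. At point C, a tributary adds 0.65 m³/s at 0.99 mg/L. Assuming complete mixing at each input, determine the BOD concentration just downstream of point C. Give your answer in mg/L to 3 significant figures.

After input A: C = (46·2.75 + 0.0896·290) / 46.09 = 3.308 mg/L.
After input B: C = (46.09·3.308 + 0.0084·60.5) / 46.1 = 3.319 mg/L.
After input C: C = (46.1·3.319 + 0.65·0.99) / 46.75 = 3.286 mg/L.

3.29 mg/L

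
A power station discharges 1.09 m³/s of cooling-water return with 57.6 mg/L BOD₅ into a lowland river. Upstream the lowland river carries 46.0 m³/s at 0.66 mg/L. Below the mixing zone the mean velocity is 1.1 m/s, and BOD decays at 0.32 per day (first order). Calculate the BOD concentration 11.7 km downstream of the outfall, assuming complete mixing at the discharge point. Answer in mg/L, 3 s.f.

After complete mixing, C₀ = (1.09·57.6 + 46·0.66) / 47.09 = 1.978 mg/L.
Travel time t = 1.17e+04 m / 1.1 m/s = 1.064e+04 s = 0.1231 d.
C = 1.978·exp(−0.32·0.1231) = 1.978·0.9614 = 1.902 mg/L.

1.90 mg/L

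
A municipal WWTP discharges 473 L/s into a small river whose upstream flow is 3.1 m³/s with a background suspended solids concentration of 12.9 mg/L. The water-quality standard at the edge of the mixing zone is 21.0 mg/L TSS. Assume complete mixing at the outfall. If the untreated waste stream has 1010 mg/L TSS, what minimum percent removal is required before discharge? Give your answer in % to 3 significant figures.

92.7 %

473 L/s = 0.473 m³/s.
Mass balance: 21·3.573 = 0.473·Cₑ + 3.1·12.9.
Cₑ = (75.03 − 39.99) / 0.473 = 74.09 mg/L.
Required removal = 1 − 74.09/1010 = 92.66 %.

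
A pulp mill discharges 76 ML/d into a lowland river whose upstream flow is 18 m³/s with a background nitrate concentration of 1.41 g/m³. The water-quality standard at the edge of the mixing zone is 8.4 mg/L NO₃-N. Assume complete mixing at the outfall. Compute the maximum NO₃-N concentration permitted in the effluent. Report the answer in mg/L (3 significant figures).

151 mg/L

76 ML/d = 0.8796 m³/s.
Mass balance: 8.4·18.88 = 0.8796·Cₑ + 18·1.41.
Cₑ = (158.6 − 25.38) / 0.8796 = 151.4 mg/L.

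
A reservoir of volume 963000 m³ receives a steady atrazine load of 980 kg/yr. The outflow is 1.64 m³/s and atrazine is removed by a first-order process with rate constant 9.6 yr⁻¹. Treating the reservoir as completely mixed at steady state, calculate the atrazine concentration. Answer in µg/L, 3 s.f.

Outflow Q = 1.64 m³/s × 3.156e+07 s/yr = 5.175e+07 m³/yr.
Steady-state CSTR mass balance: W = Q·C + k·V·C, so C = W/(Q + kV).
Q + kV = 5.175e+07 + 9.6·963000 = 6.1e+07 m³/yr.
C = 980/6.1e+07 = 1.607e-05 kg/m³ = 0.01607 mg/L = 16.07 µg/L.

16.1 µg/L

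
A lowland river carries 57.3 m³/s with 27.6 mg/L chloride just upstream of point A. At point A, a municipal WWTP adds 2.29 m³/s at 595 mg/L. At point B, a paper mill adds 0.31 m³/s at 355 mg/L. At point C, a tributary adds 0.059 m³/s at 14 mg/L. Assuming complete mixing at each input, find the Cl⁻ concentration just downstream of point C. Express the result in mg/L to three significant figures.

50.9 mg/L

After input A: C = (57.3·27.6 + 2.29·595) / 59.59 = 49.4 mg/L.
After input B: C = (59.59·49.4 + 0.31·355) / 59.9 = 50.99 mg/L.
After input C: C = (59.9·50.99 + 0.059·14) / 59.96 = 50.95 mg/L.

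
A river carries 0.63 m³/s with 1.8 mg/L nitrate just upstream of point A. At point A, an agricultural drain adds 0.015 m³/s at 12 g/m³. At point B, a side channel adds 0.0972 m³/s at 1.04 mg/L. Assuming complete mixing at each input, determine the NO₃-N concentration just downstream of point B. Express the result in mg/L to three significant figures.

1.91 mg/L

After input A: C = (0.63·1.8 + 0.015·12) / 0.645 = 2.037 mg/L.
After input B: C = (0.645·2.037 + 0.0972·1.04) / 0.7422 = 1.907 mg/L.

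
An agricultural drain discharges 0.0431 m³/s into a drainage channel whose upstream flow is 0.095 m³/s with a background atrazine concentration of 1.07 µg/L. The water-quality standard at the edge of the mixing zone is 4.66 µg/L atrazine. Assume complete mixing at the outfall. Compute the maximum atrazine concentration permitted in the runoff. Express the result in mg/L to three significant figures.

0.0126 mg/L

1.07 µg/L = 0.00107 mg/L.
4.66 µg/L = 0.00466 mg/L.
Mass balance: 0.00466·0.1381 = 0.0431·Cₑ + 0.095·0.00107.
Cₑ = (0.0006435 − 0.0001017) / 0.0431 = 0.01257 mg/L.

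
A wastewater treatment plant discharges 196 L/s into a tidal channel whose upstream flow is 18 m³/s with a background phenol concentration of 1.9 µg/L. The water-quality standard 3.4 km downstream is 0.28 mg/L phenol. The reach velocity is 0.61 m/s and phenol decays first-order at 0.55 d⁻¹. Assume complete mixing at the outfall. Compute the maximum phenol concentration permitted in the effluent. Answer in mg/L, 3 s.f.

196 L/s = 0.196 m³/s.
1.9 µg/L = 0.0019 mg/L.
Travel time to the compliance point: t = 3400/0.61 = 5574 s = 0.06451 d; decay factor exp(−0.55·0.06451) = 0.9651.
So the concentration just after mixing may be at most 0.28/0.9651 = 0.2901 mg/L.
Mass balance: 0.2901·18.2 = 0.196·Cₑ + 18·0.0019.
Cₑ = (5.279 − 0.0342) / 0.196 = 26.76 mg/L.

26.8 mg/L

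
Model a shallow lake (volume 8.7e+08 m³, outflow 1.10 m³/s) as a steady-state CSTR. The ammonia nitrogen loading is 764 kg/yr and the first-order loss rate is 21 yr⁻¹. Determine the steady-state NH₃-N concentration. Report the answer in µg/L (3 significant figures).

0.0417 µg/L

Outflow Q = 1.10 m³/s × 3.156e+07 s/yr = 3.471e+07 m³/yr.
Steady-state CSTR mass balance: W = Q·C + k·V·C, so C = W/(Q + kV).
Q + kV = 3.471e+07 + 21·8.7e+08 = 1.83e+10 m³/yr.
C = 764/1.83e+10 = 4.174e-08 kg/m³ = 4.174e-05 mg/L = 0.04174 µg/L.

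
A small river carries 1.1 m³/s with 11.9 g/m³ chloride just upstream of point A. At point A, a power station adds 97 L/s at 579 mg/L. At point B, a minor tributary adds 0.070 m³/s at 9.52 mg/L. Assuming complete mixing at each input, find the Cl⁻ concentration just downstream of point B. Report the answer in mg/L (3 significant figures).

55.2 mg/L

97 L/s = 0.097 m³/s.
After input A: C = (1.1·11.9 + 0.097·579) / 1.197 = 57.86 mg/L.
After input B: C = (1.197·57.86 + 0.07·9.52) / 1.267 = 55.19 mg/L.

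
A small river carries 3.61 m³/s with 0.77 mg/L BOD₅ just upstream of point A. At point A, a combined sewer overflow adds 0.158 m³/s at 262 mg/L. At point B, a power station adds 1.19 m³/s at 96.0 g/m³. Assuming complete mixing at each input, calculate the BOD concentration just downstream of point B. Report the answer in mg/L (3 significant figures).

After input A: C = (3.61·0.77 + 0.158·262) / 3.768 = 11.72 mg/L.
After input B: C = (3.768·11.72 + 1.19·96) / 4.958 = 31.95 mg/L.

32.0 mg/L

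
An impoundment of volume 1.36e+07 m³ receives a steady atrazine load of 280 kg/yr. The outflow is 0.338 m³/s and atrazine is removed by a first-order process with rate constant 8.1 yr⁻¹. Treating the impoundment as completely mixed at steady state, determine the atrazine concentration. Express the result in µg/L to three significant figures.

2.32 µg/L

Outflow Q = 0.338 m³/s × 3.156e+07 s/yr = 1.067e+07 m³/yr.
Steady-state CSTR mass balance: W = Q·C + k·V·C, so C = W/(Q + kV).
Q + kV = 1.067e+07 + 8.1·1.36e+07 = 1.208e+08 m³/yr.
C = 280/1.208e+08 = 2.317e-06 kg/m³ = 0.002317 mg/L = 2.317 µg/L.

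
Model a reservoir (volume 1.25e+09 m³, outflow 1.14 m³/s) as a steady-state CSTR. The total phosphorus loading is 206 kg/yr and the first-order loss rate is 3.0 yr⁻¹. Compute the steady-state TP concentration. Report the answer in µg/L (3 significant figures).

0.0544 µg/L

Outflow Q = 1.14 m³/s × 3.156e+07 s/yr = 3.598e+07 m³/yr.
Steady-state CSTR mass balance: W = Q·C + k·V·C, so C = W/(Q + kV).
Q + kV = 3.598e+07 + 3.0·1.25e+09 = 3.786e+09 m³/yr.
C = 206/3.786e+09 = 5.441e-08 kg/m³ = 5.441e-05 mg/L = 0.05441 µg/L.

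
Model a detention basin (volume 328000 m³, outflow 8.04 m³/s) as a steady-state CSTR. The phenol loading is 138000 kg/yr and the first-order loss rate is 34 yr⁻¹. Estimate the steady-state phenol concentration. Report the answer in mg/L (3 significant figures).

0.521 mg/L

Outflow Q = 8.04 m³/s × 3.156e+07 s/yr = 2.537e+08 m³/yr.
Steady-state CSTR mass balance: W = Q·C + k·V·C, so C = W/(Q + kV).
Q + kV = 2.537e+08 + 34·328000 = 2.649e+08 m³/yr.
C = 138000/2.649e+08 = 0.000521 kg/m³ = 0.521 mg/L.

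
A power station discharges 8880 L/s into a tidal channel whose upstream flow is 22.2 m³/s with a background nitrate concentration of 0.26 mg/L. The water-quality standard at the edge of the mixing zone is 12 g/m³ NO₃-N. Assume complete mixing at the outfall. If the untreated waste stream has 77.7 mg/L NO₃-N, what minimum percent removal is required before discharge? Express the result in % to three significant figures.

46.8 %

8880 L/s = 8.88 m³/s.
Mass balance: 12·31.08 = 8.88·Cₑ + 22.2·0.26.
Cₑ = (373 − 5.772) / 8.88 = 41.35 mg/L.
Required removal = 1 − 41.35/77.7 = 46.78 %.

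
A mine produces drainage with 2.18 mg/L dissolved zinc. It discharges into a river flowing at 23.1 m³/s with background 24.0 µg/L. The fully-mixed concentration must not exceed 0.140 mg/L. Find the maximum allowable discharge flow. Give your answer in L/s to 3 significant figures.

1310 L/s

24.0 µg/L = 0.024 mg/L.
Mass balance at complete mixing: C_std·(Q_w + Q_r) = Q_w·C_e + Q_r·C_b.
Rearranging, Q_w = Q_r·(C_std − C_b)/(C_e − C_std) = 23.1·(0.14 − 0.024) / (2.18 − 0.14) = 1.314 m³/s.
= 1314 L/s.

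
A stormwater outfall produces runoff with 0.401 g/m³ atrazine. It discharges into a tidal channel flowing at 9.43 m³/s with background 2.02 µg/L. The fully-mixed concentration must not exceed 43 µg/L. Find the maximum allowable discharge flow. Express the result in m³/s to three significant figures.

1.08 m³/s

2.02 µg/L = 0.00202 mg/L.
43 µg/L = 0.043 mg/L.
Mass balance at complete mixing: C_std·(Q_w + Q_r) = Q_w·C_e + Q_r·C_b.
Rearranging, Q_w = Q_r·(C_std − C_b)/(C_e − C_std) = 9.43·(0.043 − 0.00202) / (0.401 − 0.043) = 1.079 m³/s.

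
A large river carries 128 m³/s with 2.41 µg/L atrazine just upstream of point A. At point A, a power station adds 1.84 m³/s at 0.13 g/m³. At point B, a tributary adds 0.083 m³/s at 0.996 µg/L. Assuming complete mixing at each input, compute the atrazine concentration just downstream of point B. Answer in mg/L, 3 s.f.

0.00422 mg/L

2.41 µg/L = 0.00241 mg/L.
After input A: C = (128·0.00241 + 1.84·0.13) / 129.8 = 0.004218 mg/L.
0.996 µg/L = 0.000996 mg/L.
After input B: C = (129.8·0.004218 + 0.083·0.000996) / 129.9 = 0.004216 mg/L.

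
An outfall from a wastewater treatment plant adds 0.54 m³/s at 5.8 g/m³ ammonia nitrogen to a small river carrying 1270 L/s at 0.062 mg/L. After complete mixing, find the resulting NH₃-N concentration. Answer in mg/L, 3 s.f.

1270 L/s = 1.27 m³/s.
Flow-weighted mixing gives C = (0.54·5.8 + 1.27·0.062) / (0.54 + 1.27) = 3.211/1.81 = 1.774 mg/L.

1.77 mg/L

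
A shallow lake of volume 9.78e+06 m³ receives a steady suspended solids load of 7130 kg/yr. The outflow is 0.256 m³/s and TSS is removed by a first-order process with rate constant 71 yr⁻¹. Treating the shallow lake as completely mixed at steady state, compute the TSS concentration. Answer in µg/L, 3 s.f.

10.2 µg/L

Outflow Q = 0.256 m³/s × 3.156e+07 s/yr = 8.079e+06 m³/yr.
Steady-state CSTR mass balance: W = Q·C + k·V·C, so C = W/(Q + kV).
Q + kV = 8.079e+06 + 71·9.78e+06 = 7.025e+08 m³/yr.
C = 7130/7.025e+08 = 1.015e-05 kg/m³ = 0.01015 mg/L = 10.15 µg/L.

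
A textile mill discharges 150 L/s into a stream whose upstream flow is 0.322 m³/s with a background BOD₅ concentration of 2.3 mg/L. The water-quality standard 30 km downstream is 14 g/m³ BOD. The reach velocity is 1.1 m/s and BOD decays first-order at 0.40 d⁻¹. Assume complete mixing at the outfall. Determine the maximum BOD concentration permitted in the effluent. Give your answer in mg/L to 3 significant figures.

45.0 mg/L

150 L/s = 0.15 m³/s.
Travel time to the compliance point: t = 3e+04/1.1 = 2.727e+04 s = 0.3157 d; decay factor exp(−0.40·0.3157) = 0.8814.
So the concentration just after mixing may be at most 14/0.8814 = 15.88 mg/L.
Mass balance: 15.88·0.472 = 0.15·Cₑ + 0.322·2.3.
Cₑ = (7.497 − 0.7406) / 0.15 = 45.04 mg/L.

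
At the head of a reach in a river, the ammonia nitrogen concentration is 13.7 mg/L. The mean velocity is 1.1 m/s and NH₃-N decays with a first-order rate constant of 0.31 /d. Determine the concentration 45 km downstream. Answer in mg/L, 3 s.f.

Travel time t = 45 km / 1.1 m/s = 4.5e+04/1.1 = 4.091e+04 s = 0.4735 d.
First-order decay: C = 13.7·exp(−0.31·0.4735) = 13.7·0.8635 = 11.83 mg/L.

11.8 mg/L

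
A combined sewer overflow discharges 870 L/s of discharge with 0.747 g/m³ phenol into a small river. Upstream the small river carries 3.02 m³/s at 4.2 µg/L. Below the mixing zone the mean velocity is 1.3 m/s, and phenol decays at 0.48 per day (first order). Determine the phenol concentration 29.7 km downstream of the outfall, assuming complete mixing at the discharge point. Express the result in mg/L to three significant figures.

0.150 mg/L

870 L/s = 0.87 m³/s.
4.2 µg/L = 0.0042 mg/L.
After complete mixing, C₀ = (0.87·0.747 + 3.02·0.0042) / 3.89 = 0.1703 mg/L.
Travel time t = 2.97e+04 m / 1.3 m/s = 2.285e+04 s = 0.2644 d.
C = 0.1703·exp(−0.48·0.2644) = 0.1703·0.8808 = 0.15 mg/L.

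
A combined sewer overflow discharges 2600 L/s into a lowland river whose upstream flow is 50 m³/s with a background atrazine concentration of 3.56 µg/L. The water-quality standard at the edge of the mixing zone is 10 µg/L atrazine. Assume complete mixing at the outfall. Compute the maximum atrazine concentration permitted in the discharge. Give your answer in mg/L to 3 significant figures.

0.134 mg/L

2600 L/s = 2.6 m³/s.
3.56 µg/L = 0.00356 mg/L.
10 µg/L = 0.01 mg/L.
Mass balance: 0.01·52.6 = 2.6·Cₑ + 50·0.00356.
Cₑ = (0.526 − 0.178) / 2.6 = 0.1338 mg/L.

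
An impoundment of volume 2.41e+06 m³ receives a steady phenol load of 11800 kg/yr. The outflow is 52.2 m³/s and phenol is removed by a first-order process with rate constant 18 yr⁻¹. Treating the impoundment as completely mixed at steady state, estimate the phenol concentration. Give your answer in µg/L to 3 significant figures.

6.98 µg/L

Outflow Q = 52.2 m³/s × 3.156e+07 s/yr = 1.647e+09 m³/yr.
Steady-state CSTR mass balance: W = Q·C + k·V·C, so C = W/(Q + kV).
Q + kV = 1.647e+09 + 18·2.41e+06 = 1.691e+09 m³/yr.
C = 11800/1.691e+09 = 6.979e-06 kg/m³ = 0.006979 mg/L = 6.979 µg/L.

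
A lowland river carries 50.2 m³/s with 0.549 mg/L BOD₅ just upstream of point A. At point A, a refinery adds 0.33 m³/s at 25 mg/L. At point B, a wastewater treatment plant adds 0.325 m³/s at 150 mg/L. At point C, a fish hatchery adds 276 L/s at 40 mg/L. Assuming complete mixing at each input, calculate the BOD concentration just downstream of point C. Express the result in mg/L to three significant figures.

After input A: C = (50.2·0.549 + 0.33·25) / 50.53 = 0.7087 mg/L.
After input B: C = (50.53·0.7087 + 0.325·150) / 50.86 = 1.663 mg/L.
276 L/s = 0.276 m³/s.
After input C: C = (50.86·1.663 + 0.276·40) / 51.13 = 1.87 mg/L.

1.87 mg/L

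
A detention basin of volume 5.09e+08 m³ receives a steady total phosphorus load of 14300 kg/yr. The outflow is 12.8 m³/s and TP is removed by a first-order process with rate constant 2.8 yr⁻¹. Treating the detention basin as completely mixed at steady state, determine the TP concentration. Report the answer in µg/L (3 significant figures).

7.82 µg/L

Outflow Q = 12.8 m³/s × 3.156e+07 s/yr = 4.039e+08 m³/yr.
Steady-state CSTR mass balance: W = Q·C + k·V·C, so C = W/(Q + kV).
Q + kV = 4.039e+08 + 2.8·5.09e+08 = 1.829e+09 m³/yr.
C = 14300/1.829e+09 = 7.818e-06 kg/m³ = 0.007818 mg/L = 7.818 µg/L.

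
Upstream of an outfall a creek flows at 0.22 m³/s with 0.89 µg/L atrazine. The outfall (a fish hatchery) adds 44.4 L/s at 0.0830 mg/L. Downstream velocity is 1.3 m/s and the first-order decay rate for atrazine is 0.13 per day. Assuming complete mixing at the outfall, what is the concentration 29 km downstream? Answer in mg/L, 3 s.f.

0.0142 mg/L

44.4 L/s = 0.0444 m³/s.
0.89 µg/L = 0.00089 mg/L.
After complete mixing, C₀ = (0.0444·0.083 + 0.22·0.00089) / 0.2644 = 0.01468 mg/L.
Travel time t = 2.9e+04 m / 1.3 m/s = 2.231e+04 s = 0.2582 d.
C = 0.01468·exp(−0.13·0.2582) = 0.01468·0.967 = 0.01419 mg/L.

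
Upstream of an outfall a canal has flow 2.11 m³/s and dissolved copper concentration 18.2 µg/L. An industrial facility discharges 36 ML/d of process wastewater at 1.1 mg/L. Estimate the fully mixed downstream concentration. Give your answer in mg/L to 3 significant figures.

0.197 mg/L

36 ML/d = 0.4167 m³/s.
18.2 µg/L = 0.0182 mg/L.
Conservation of mass across the mixing zone: C = (0.4167·1.1 + 2.11·0.0182) / (0.4167 + 2.11) = 0.4967/2.527 = 0.1966 mg/L.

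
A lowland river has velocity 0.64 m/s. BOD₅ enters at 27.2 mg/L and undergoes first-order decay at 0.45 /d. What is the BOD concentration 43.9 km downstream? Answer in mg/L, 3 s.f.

Travel time t = 43.9 km / 0.64 m/s = 4.39e+04/0.64 = 6.859e+04 s = 0.7939 d.
First-order decay: C = 27.2·exp(−0.45·0.7939) = 27.2·0.6996 = 19.03 mg/L.

19.0 mg/L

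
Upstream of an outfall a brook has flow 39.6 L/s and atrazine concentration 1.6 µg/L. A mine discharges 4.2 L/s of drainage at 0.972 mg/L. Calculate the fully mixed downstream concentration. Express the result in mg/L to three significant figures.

4.2 L/s = 0.0042 m³/s.
39.6 L/s = 0.0396 m³/s.
1.6 µg/L = 0.0016 mg/L.
By mass balance at complete mixing, C = (0.0042·0.972 + 0.0396·0.0016) / (0.0042 + 0.0396) = 0.004146/0.0438 = 0.09465 mg/L.

0.0947 mg/L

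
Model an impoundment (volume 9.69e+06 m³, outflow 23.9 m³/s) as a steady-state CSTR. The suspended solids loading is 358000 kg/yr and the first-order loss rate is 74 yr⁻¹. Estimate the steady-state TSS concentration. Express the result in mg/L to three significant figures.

0.243 mg/L

Outflow Q = 23.9 m³/s × 3.156e+07 s/yr = 7.542e+08 m³/yr.
Steady-state CSTR mass balance: W = Q·C + k·V·C, so C = W/(Q + kV).
Q + kV = 7.542e+08 + 74·9.69e+06 = 1.471e+09 m³/yr.
C = 358000/1.471e+09 = 0.0002433 kg/m³ = 0.2433 mg/L.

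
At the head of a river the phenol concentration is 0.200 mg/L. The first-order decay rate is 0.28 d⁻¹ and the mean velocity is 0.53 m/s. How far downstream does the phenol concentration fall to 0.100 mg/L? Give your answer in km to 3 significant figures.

113 km

From C = C₀·e^(−kt), t = ln(C₀/C)/k = ln(0.200/0.100)/0.28 = 0.6931/0.28 = 2.476 d.
Distance = v·t = 0.53 m/s × 2.139e+05 s = 1.134e+05 m = 113.4 km.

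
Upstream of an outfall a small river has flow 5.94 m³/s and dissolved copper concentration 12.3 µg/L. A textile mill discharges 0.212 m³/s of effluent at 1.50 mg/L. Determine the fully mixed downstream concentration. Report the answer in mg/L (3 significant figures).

0.0636 mg/L

12.3 µg/L = 0.0123 mg/L.
Flow-weighted mixing gives C = (0.212·1.5 + 5.94·0.0123) / (0.212 + 5.94) = 0.3911/6.152 = 0.06357 mg/L.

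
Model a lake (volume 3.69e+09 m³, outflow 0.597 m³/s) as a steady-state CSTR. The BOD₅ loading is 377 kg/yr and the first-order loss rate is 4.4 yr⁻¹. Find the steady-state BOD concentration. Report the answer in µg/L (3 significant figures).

0.0232 µg/L

Outflow Q = 0.597 m³/s × 3.156e+07 s/yr = 1.884e+07 m³/yr.
Steady-state CSTR mass balance: W = Q·C + k·V·C, so C = W/(Q + kV).
Q + kV = 1.884e+07 + 4.4·3.69e+09 = 1.625e+10 m³/yr.
C = 377/1.625e+10 = 2.319e-08 kg/m³ = 2.319e-05 mg/L = 0.02319 µg/L.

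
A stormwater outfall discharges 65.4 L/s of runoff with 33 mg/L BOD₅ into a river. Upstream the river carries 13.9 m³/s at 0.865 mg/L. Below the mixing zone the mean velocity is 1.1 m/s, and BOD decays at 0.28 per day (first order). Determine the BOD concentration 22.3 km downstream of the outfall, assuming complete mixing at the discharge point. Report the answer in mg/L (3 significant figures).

0.951 mg/L

65.4 L/s = 0.0654 m³/s.
After complete mixing, C₀ = (0.0654·33 + 13.9·0.865) / 13.97 = 1.015 mg/L.
Travel time t = 2.23e+04 m / 1.1 m/s = 2.027e+04 s = 0.2346 d.
C = 1.015·exp(−0.28·0.2346) = 1.015·0.9364 = 0.9509 mg/L.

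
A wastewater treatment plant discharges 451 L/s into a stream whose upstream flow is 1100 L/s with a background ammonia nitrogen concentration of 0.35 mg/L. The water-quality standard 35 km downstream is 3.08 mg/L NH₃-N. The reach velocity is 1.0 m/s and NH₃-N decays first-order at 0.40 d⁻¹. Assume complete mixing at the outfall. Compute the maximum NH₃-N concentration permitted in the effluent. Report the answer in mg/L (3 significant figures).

11.6 mg/L

451 L/s = 0.451 m³/s.
1100 L/s = 1.1 m³/s.
Travel time to the compliance point: t = 3.5e+04/1.0 = 3.5e+04 s = 0.4051 d; decay factor exp(−0.40·0.4051) = 0.8504.
So the concentration just after mixing may be at most 3.08/0.8504 = 3.622 mg/L.
Mass balance: 3.622·1.551 = 0.451·Cₑ + 1.1·0.35.
Cₑ = (5.617 − 0.385) / 0.451 = 11.6 mg/L.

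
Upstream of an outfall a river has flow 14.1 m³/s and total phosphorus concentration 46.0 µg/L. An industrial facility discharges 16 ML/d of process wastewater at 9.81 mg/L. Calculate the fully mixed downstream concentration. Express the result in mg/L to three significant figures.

0.173 mg/L

16 ML/d = 0.1852 m³/s.
46.0 µg/L = 0.046 mg/L.
Conservation of mass across the mixing zone: C = (0.1852·9.81 + 14.1·0.046) / (0.1852 + 14.1) = 2.465/14.29 = 0.1726 mg/L.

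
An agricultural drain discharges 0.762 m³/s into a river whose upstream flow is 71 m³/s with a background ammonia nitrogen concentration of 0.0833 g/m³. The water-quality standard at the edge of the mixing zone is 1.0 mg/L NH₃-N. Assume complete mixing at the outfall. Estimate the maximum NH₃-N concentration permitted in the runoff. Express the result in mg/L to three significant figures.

86.4 mg/L

Mass balance: 1·71.76 = 0.762·Cₑ + 71·0.0833.
Cₑ = (71.76 − 5.914) / 0.762 = 86.41 mg/L.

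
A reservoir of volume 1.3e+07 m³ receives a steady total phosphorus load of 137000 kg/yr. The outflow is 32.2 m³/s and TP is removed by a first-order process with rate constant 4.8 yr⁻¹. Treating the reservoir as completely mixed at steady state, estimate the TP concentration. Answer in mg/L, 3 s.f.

0.127 mg/L

Outflow Q = 32.2 m³/s × 3.156e+07 s/yr = 1.016e+09 m³/yr.
Steady-state CSTR mass balance: W = Q·C + k·V·C, so C = W/(Q + kV).
Q + kV = 1.016e+09 + 4.8·1.3e+07 = 1.079e+09 m³/yr.
C = 137000/1.079e+09 = 0.000127 kg/m³ = 0.127 mg/L.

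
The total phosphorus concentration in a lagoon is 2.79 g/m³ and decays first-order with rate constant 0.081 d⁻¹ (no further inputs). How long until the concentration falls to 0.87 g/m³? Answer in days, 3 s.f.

14.4 d

t = ln(C₀/C)/k = ln(2.79/0.87)/0.081 = 1.165/0.081 = 14.39 d.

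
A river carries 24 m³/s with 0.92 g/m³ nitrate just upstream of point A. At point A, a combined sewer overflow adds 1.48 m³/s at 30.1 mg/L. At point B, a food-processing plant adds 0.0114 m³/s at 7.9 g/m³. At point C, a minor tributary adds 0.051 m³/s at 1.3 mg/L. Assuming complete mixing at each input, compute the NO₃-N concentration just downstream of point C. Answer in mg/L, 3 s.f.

After input A: C = (24·0.92 + 1.48·30.1) / 25.48 = 2.615 mg/L.
After input B: C = (25.48·2.615 + 0.0114·7.9) / 25.49 = 2.617 mg/L.
After input C: C = (25.49·2.617 + 0.051·1.3) / 25.54 = 2.615 mg/L.

2.61 mg/L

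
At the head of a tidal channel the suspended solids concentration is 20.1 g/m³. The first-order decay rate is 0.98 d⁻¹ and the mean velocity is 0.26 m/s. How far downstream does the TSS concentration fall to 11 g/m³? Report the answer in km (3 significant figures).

From C = C₀·e^(−kt), t = ln(C₀/C)/k = ln(20.1/11)/0.98 = 0.6028/0.98 = 0.6151 d.
Distance = v·t = 0.26 m/s × 5.315e+04 s = 1.382e+04 m = 13.82 km.

13.8 km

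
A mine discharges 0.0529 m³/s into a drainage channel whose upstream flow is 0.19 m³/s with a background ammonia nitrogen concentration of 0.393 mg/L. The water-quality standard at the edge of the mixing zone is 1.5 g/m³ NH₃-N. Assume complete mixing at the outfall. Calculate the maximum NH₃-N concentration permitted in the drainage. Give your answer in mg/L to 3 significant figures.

Mass balance: 1.5·0.2429 = 0.0529·Cₑ + 0.19·0.393.
Cₑ = (0.3644 − 0.07467) / 0.0529 = 5.476 mg/L.

5.48 mg/L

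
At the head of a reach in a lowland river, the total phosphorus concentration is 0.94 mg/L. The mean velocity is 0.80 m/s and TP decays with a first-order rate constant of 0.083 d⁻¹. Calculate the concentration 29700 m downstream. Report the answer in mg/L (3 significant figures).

0.907 mg/L

Travel time t = 29700 m / 0.80 m/s = 2.97e+04/0.80 = 3.712e+04 s = 0.4297 d.
First-order decay: C = 0.94·exp(−0.083·0.4297) = 0.94·0.965 = 0.9071 mg/L.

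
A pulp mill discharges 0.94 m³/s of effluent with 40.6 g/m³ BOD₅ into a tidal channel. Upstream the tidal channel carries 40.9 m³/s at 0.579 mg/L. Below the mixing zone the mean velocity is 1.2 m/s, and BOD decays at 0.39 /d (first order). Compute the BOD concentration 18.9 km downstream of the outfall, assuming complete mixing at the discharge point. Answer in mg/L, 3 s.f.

After complete mixing, C₀ = (0.94·40.6 + 40.9·0.579) / 41.84 = 1.478 mg/L.
Travel time t = 1.89e+04 m / 1.2 m/s = 1.575e+04 s = 0.1823 d.
C = 1.478·exp(−0.39·0.1823) = 1.478·0.9314 = 1.377 mg/L.

1.38 mg/L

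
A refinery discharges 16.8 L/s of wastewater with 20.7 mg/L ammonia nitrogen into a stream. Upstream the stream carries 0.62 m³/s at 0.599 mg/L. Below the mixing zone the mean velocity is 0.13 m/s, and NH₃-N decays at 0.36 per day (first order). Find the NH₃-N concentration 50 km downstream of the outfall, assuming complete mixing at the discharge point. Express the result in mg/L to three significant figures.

0.227 mg/L

16.8 L/s = 0.0168 m³/s.
After complete mixing, C₀ = (0.0168·20.7 + 0.62·0.599) / 0.6368 = 1.129 mg/L.
Travel time t = 5e+04 m / 0.13 m/s = 3.846e+05 s = 4.452 d.
C = 1.129·exp(−0.36·4.452) = 1.129·0.2014 = 0.2274 mg/L.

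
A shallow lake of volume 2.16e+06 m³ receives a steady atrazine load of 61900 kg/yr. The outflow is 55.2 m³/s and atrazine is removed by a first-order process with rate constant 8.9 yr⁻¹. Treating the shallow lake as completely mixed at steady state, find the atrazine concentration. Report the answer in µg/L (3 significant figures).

35.1 µg/L

Outflow Q = 55.2 m³/s × 3.156e+07 s/yr = 1.742e+09 m³/yr.
Steady-state CSTR mass balance: W = Q·C + k·V·C, so C = W/(Q + kV).
Q + kV = 1.742e+09 + 8.9·2.16e+06 = 1.761e+09 m³/yr.
C = 61900/1.761e+09 = 3.515e-05 kg/m³ = 0.03515 mg/L = 35.15 µg/L.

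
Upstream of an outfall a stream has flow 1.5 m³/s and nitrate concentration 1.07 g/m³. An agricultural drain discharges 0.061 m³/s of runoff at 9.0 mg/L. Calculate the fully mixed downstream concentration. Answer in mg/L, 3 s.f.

1.38 mg/L

Flow-weighted mixing gives C = (0.061·9 + 1.5·1.07) / (0.061 + 1.5) = 2.154/1.561 = 1.38 mg/L.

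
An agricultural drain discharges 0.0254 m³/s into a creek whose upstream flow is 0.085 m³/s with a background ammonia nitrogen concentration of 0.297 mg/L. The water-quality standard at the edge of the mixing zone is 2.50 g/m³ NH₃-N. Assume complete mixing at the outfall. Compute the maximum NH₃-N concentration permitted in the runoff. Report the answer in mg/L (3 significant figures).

Mass balance: 2.5·0.1104 = 0.0254·Cₑ + 0.085·0.297.
Cₑ = (0.276 − 0.02525) / 0.0254 = 9.872 mg/L.

9.87 mg/L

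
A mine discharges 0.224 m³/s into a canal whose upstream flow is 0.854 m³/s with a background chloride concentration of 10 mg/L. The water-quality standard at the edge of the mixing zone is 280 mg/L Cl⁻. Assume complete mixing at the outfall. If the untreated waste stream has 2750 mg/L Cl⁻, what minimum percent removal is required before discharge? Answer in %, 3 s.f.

52.4 %

Mass balance: 280·1.078 = 0.224·Cₑ + 0.854·10.
Cₑ = (301.8 − 8.54) / 0.224 = 1309 mg/L.
Required removal = 1 − 1309/2750 = 52.39 %.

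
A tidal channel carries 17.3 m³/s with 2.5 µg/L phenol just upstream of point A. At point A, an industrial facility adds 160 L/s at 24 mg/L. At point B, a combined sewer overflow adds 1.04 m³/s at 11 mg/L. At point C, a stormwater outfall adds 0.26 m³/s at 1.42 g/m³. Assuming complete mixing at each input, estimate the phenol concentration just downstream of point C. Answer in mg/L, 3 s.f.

0.836 mg/L

2.5 µg/L = 0.0025 mg/L.
160 L/s = 0.16 m³/s.
After input A: C = (17.3·0.0025 + 0.16·24) / 17.46 = 0.2224 mg/L.
After input B: C = (17.46·0.2224 + 1.04·11) / 18.5 = 0.8283 mg/L.
After input C: C = (18.5·0.8283 + 0.26·1.42) / 18.76 = 0.8365 mg/L.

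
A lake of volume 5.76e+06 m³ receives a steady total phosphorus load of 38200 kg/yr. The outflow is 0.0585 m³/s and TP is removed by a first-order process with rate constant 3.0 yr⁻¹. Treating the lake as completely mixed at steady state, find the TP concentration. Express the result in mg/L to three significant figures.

Outflow Q = 0.0585 m³/s × 3.156e+07 s/yr = 1.846e+06 m³/yr.
Steady-state CSTR mass balance: W = Q·C + k·V·C, so C = W/(Q + kV).
Q + kV = 1.846e+06 + 3.0·5.76e+06 = 1.913e+07 m³/yr.
C = 38200/1.913e+07 = 0.001997 kg/m³ = 1.997 mg/L.

2.00 mg/L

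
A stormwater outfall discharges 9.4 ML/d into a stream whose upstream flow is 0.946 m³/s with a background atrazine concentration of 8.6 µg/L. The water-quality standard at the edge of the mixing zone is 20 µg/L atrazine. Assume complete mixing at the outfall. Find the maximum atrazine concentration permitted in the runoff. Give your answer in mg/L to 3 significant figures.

0.119 mg/L

9.4 ML/d = 0.1088 m³/s.
8.6 µg/L = 0.0086 mg/L.
20 µg/L = 0.02 mg/L.
Mass balance: 0.02·1.055 = 0.1088·Cₑ + 0.946·0.0086.
Cₑ = (0.0211 − 0.008136) / 0.1088 = 0.1191 mg/L.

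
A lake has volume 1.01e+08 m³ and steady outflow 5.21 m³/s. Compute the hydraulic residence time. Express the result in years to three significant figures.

0.614 yr

Q = 5.21 m³/s × 3.156e+07 s/yr = 1.644e+08 m³/yr.
Hydraulic residence time τ = V/Q = 1.01e+08/1.644e+08 = 0.6143 yr.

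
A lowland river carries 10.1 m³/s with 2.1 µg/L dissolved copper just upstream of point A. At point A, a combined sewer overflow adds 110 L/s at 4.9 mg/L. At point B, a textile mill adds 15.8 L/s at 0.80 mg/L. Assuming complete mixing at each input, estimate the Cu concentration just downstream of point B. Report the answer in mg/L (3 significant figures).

0.0560 mg/L

2.1 µg/L = 0.0021 mg/L.
110 L/s = 0.11 m³/s.
After input A: C = (10.1·0.0021 + 0.11·4.9) / 10.21 = 0.05487 mg/L.
15.8 L/s = 0.0158 m³/s.
After input B: C = (10.21·0.05487 + 0.0158·0.8) / 10.23 = 0.05602 mg/L.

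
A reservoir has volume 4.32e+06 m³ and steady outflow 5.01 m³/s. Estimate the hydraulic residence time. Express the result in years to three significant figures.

0.0273 yr

Q = 5.01 m³/s × 3.156e+07 s/yr = 1.581e+08 m³/yr.
Hydraulic residence time τ = V/Q = 4.32e+06/1.581e+08 = 0.02732 yr.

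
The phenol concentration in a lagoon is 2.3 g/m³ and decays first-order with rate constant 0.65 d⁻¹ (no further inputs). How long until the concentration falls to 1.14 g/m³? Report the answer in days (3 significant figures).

1.08 d

t = ln(C₀/C)/k = ln(2.3/1.14)/0.65 = 0.7019/0.65 = 1.08 d.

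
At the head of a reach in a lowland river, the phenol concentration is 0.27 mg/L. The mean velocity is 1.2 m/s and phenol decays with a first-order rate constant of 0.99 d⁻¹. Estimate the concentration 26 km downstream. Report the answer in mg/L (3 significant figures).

Travel time t = 26 km / 1.2 m/s = 2.6e+04/1.2 = 2.167e+04 s = 0.2508 d.
First-order decay: C = 0.27·exp(−0.99·0.2508) = 0.27·0.7802 = 0.2106 mg/L.

0.211 mg/L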